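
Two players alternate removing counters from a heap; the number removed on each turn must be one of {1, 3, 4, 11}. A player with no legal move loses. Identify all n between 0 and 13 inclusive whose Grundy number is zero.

n :  0  1  2  3  4  5  6  7  8  9 10 11 12 13
G :  0  1  0  1  2  3  2  0  1  0  1  2  3  2
P-positions are exactly the n with G(n) = 0.

0, 2, 7, 9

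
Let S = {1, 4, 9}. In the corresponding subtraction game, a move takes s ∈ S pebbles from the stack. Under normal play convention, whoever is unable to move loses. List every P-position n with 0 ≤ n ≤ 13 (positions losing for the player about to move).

G(0) = 0
G(1) = mex{0} = 1
G(2) = mex{1} = 0
G(3) = mex{0} = 1
G(4) = mex{1,0} = 2
G(5) = mex{2,1} = 0
G(6) = mex{0,0} = 1
G(7) = mex{1,1} = 0
G(8) = mex{0,2} = 1
G(9) = mex{1,0,0} = 2
G(10) = mex{2,1,1} = 0
G(11) = mex{0,0,0} = 1
G(12) = mex{1,1,1} = 0
G(13) = mex{0,2,2} = 1
P-positions are exactly the n with G(n) = 0.

0, 2, 5, 7, 10, 12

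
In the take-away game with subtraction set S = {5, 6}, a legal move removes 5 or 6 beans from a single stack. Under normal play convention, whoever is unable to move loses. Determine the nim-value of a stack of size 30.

1

n :  0  1  2  3  4  5  6  7  8  9 10 11 12 13 14 15 16 17 18 19 20 21 22 23 24 25 26 27 28 29 30
G :  0  0  0  0  0  1  1  1  1  1  2  0  0  0  0  0  1  1  1  1  1  2  0  0  0  0  0  1  1  1  1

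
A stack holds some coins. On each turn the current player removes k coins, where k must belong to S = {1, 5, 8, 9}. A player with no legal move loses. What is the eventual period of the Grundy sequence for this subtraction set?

16

n :  0  1  2  3  4  5  6  7  8  9 10 11 12 13 14 15 16 17 18 19 20 21 22 23 24 25 26 27 28 29 30 31 32 33
G :  0  1  0  1  0  1  0  1  2  3  2  3  2  3  2  3  0  1  0  1  0  1  0  1  2  3  2  3  2  3  2  3  0  1
G(n+16) = G(n) holds for n = 0,…,8 (a full window of length max(S) = 9), so the sequence is purely periodic with period 16.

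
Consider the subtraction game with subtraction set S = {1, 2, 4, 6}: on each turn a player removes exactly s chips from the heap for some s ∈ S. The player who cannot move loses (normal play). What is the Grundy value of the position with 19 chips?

0

n :  0  1  2  3  4  5  6  7  8  9 10 11 12 13 14 15 16 17 18 19
G :  0  1  2  0  1  2  3  4  0  1  2  0  1  2  3  4  0  1  2  0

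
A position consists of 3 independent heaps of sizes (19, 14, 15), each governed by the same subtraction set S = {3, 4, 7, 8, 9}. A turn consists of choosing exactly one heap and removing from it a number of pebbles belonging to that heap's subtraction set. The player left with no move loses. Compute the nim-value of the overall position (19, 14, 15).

3

All heaps use S = {3, 4, 7, 8, 9}:
n :  0  1  2  3  4  5  6  7  8  9 10 11 12 13 14 15 16 17 18 19
G :  0  0  0  1  1  1  2  2  2  3  3  3  0  0  0  1  1  1  2  2
Heap A: G(19) = 2.
Heap B: G(14) = 0.
Heap C: G(15) = 1.
Combined Grundy value = 2 ⊕ 0 ⊕ 1 = 3.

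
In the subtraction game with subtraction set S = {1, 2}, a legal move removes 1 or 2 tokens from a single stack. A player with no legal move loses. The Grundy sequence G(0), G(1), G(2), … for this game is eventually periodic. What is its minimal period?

n :  0  1  2  3  4  5  6  7  8  9 10 11 12 13 14
G :  0  1  2  0  1  2  0  1  2  0  1  2  0  1  2
G(n+3) = G(n) holds for n = 0,…,1 (a full window of length max(S) = 2), so the sequence is purely periodic with period 3.

3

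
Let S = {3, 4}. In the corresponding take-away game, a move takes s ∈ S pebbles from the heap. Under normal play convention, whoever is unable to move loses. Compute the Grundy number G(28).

0

G(0) = 0
G(1) = mex{} = 0
G(2) = mex{} = 0
G(3) = mex{0} = 1
G(4) = mex{0,0} = 1
G(5) = mex{0,0} = 1
G(6) = mex{1,0} = 2
G(7) = mex{1,1} = 0
G(8) = mex{1,1} = 0
G(9) = mex{2,1} = 0
G(10) = mex{0,2} = 1
G(11) = mex{0,0} = 1
G(12) = mex{0,0} = 1
G(13) = mex{1,0} = 2
G(14) = mex{1,1} = 0
G(15) = mex{1,1} = 0
G(16) = mex{2,1} = 0
G(17) = mex{0,2} = 1
G(18) = mex{0,0} = 1
G(19) = mex{0,0} = 1
G(20) = mex{1,0} = 2
G(21) = mex{1,1} = 0
G(22) = mex{1,1} = 0
G(23) = mex{2,1} = 0
G(24) = mex{0,2} = 1
G(25) = mex{0,0} = 1
G(26) = mex{0,0} = 1
G(27) = mex{1,0} = 2
G(28) = mex{1,1} = 0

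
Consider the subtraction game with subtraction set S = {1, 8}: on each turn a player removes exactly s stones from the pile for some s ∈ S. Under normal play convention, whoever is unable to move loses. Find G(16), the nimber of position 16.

1

n :  0  1  2  3  4  5  6  7  8  9 10 11 12 13 14 15 16
G :  0  1  0  1  0  1  0  1  2  0  1  0  1  0  1  0  1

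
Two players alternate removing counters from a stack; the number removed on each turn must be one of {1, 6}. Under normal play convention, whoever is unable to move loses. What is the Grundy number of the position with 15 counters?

G(0) = 0
G(1) = mex{0} = 1
G(2) = mex{1} = 0
G(3) = mex{0} = 1
G(4) = mex{1} = 0
G(5) = mex{0} = 1
G(6) = mex{1,0} = 2
G(7) = mex{2,1} = 0
G(8) = mex{0,0} = 1
G(9) = mex{1,1} = 0
G(10) = mex{0,0} = 1
G(11) = mex{1,1} = 0
G(12) = mex{0,2} = 1
G(13) = mex{1,0} = 2
G(14) = mex{2,1} = 0
G(15) = mex{0,0} = 1

1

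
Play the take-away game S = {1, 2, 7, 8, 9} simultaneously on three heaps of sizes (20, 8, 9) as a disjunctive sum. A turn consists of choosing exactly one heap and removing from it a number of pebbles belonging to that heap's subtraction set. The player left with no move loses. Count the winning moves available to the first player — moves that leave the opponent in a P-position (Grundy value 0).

All heaps use S = {1, 2, 7, 8, 9}:
n :  0  1  2  3  4  5  6  7  8  9 10 11 12 13 14 15 16 17 18 19 20
G :  0  1  2  0  1  2  0  1  2  3  4  5  3  4  5  3  0  1  2  0  1
Heap A: G(20) = 1.
Heap B: G(8) = 2.
Heap C: G(9) = 3.
Combined Grundy value = 1 ⊕ 2 ⊕ 3 = 0.
A winning move leaves total XOR = 0, i.e. changes one component's Grundy value g to g ⊕ X where X is the current total.
Heap A: target g' = 1⊕0 = 1, but every legal move changes the Grundy value (mex property), so 0 moves.
Heap B: target g' = 2⊕0 = 2, but every legal move changes the Grundy value (mex property), so 0 moves.
Heap C: target g' = 3⊕0 = 3, but every legal move changes the Grundy value (mex property), so 0 moves.

0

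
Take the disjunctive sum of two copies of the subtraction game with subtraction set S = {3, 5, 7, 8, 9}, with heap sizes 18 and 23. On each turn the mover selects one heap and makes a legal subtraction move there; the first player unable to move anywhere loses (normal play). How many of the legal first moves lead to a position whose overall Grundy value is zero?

All heaps use S = {3, 5, 7, 8, 9}:
G(0) = 0
G(1) = mex{} = 0
G(2) = mex{} = 0
G(3) = mex{0} = 1
G(4) = mex{0} = 1
G(5) = mex{0,0} = 1
G(6) = mex{1,0} = 2
G(7) = mex{1,0,0} = 2
G(8) = mex{1,1,0,0} = 2
G(9) = mex{2,1,0,0,0} = 3
G(10) = mex{2,1,1,0,0} = 3
G(11) = mex{2,2,1,1,0} = 3
G(12) = mex{3,2,1,1,1} = 0
G(13) = mex{3,2,2,1,1} = 0
G(14) = mex{3,3,2,2,1} = 0
G(15) = mex{0,3,2,2,2} = 1
G(16) = mex{0,3,3,2,2} = 1
G(17) = mex{0,0,3,3,2} = 1
G(18) = mex{1,0,3,3,3} = 2
G(19) = mex{1,0,0,3,3} = 2
G(20) = mex{1,1,0,0,3} = 2
G(21) = mex{2,1,0,0,0} = 3
G(22) = mex{2,1,1,0,0} = 3
G(23) = mex{2,2,1,1,0} = 3
Heap A: G(18) = 2.
Heap B: G(23) = 3.
Combined Grundy value = 2 ⊕ 3 = 1.
A winning move leaves total XOR = 0, i.e. changes one component's Grundy value g to g ⊕ X where X is the current total.
Heap A: need g' = 2⊕1 = 3. Options: 18−3→G=1, 18−5→G=0, 18−7→G=3, 18−8→G=3, 18−9→G=3. Hits: 3.
Heap B: need g' = 3⊕1 = 2. Options: 23−3→G=2, 23−5→G=2, 23−7→G=1, 23−8→G=1, 23−9→G=0. Hits: 2.

5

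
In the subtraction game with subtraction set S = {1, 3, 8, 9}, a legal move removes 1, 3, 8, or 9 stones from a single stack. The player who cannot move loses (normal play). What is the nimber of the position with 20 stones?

n :  0  1  2  3  4  5  6  7  8  9 10 11 12 13 14 15 16 17 18 19 20
G :  0  1  0  1  0  1  0  1  2  3  2  3  2  3  2  3  0  1  0  1  0

0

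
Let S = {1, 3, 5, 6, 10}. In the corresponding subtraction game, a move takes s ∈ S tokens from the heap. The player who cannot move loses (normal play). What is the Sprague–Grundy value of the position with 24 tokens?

0

G(0) = 0
G(1) = mex{0} = 1
G(2) = mex{1} = 0
G(3) = mex{0,0} = 1
G(4) = mex{1,1} = 0
G(5) = mex{0,0,0} = 1
G(6) = mex{1,1,1,0} = 2
G(7) = mex{2,0,0,1} = 3
G(8) = mex{3,1,1,0} = 2
G(9) = mex{2,2,0,1} = 3
G(10) = mex{3,3,1,0,0} = 2
G(11) = mex{2,2,2,1,1} = 0
G(12) = mex{0,3,3,2,0} = 1
G(13) = mex{1,2,2,3,1} = 0
G(14) = mex{0,0,3,2,0} = 1
G(15) = mex{1,1,2,3,1} = 0
G(16) = mex{0,0,0,2,2} = 1
G(17) = mex{1,1,1,0,3} = 2
G(18) = mex{2,0,0,1,2} = 3
G(19) = mex{3,1,1,0,3} = 2
G(20) = mex{2,2,0,1,2} = 3
G(21) = mex{3,3,1,0,0} = 2
G(22) = mex{2,2,2,1,1} = 0
G(23) = mex{0,3,3,2,0} = 1
G(24) = mex{1,2,2,3,1} = 0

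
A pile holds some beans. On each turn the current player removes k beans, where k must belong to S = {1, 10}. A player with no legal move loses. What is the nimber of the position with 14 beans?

1

G(0) = 0
G(1) = mex{0} = 1
G(2) = mex{1} = 0
G(3) = mex{0} = 1
G(4) = mex{1} = 0
G(5) = mex{0} = 1
G(6) = mex{1} = 0
G(7) = mex{0} = 1
G(8) = mex{1} = 0
G(9) = mex{0} = 1
G(10) = mex{1,0} = 2
G(11) = mex{2,1} = 0
G(12) = mex{0,0} = 1
G(13) = mex{1,1} = 0
G(14) = mex{0,0} = 1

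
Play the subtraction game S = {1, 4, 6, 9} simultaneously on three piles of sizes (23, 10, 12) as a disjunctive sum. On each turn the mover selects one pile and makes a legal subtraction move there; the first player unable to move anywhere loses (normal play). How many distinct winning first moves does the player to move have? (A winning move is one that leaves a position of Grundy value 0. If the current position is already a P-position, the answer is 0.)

8

All piles use S = {1, 4, 6, 9}:
G(0) = 0
G(1) = mex{0} = 1
G(2) = mex{1} = 0
G(3) = mex{0} = 1
G(4) = mex{1,0} = 2
G(5) = mex{2,1} = 0
G(6) = mex{0,0,0} = 1
G(7) = mex{1,1,1} = 0
G(8) = mex{0,2,0} = 1
G(9) = mex{1,0,1,0} = 2
G(10) = mex{2,1,2,1} = 0
G(11) = mex{0,0,0,0} = 1
G(12) = mex{1,1,1,1} = 0
G(13) = mex{0,2,0,2} = 1
G(14) = mex{1,0,1,0} = 2
G(15) = mex{2,1,2,1} = 0
G(16) = mex{0,0,0,0} = 1
G(17) = mex{1,1,1,1} = 0
G(18) = mex{0,2,0,2} = 1
G(19) = mex{1,0,1,0} = 2
G(20) = mex{2,1,2,1} = 0
G(21) = mex{0,0,0,0} = 1
G(22) = mex{1,1,1,1} = 0
G(23) = mex{0,2,0,2} = 1
Pile A: G(23) = 1.
Pile B: G(10) = 0.
Pile C: G(12) = 0.
Combined Grundy value = 1 ⊕ 0 ⊕ 0 = 1.
A winning move leaves total XOR = 0, i.e. changes one component's Grundy value g to g ⊕ X where X is the current total.
Pile A: need g' = 1⊕1 = 0. Options: 23−1→G=0, 23−4→G=2, 23−6→G=0, 23−9→G=2. Hits: 2.
Pile B: need g' = 0⊕1 = 1. Options: 10−1→G=2, 10−4→G=1, 10−6→G=2, 10−9→G=1. Hits: 2.
Pile C: need g' = 0⊕1 = 1. Options: 12−1→G=1, 12−4→G=1, 12−6→G=1, 12−9→G=1. Hits: 4.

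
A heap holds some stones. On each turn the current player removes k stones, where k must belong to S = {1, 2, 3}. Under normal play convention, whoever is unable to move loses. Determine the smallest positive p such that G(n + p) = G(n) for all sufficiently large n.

n :  0  1  2  3  4  5  6  7  8  9 10 11 12 13 14
G :  0  1  2  3  0  1  2  3  0  1  2  3  0  1  2
G(n+4) = G(n) holds for n = 0,…,2 (a full window of length max(S) = 3), so the sequence is purely periodic with period 4.

4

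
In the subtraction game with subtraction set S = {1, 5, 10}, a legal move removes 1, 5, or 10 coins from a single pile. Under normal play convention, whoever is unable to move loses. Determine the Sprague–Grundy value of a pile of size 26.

3

n :  0  1  2  3  4  5  6  7  8  9 10 11 12 13 14 15 16 17 18 19 20 21 22 23 24 25 26
G :  0  1  0  1  0  1  0  1  0  1  2  3  2  3  2  0  1  0  1  0  1  0  1  0  1  2  3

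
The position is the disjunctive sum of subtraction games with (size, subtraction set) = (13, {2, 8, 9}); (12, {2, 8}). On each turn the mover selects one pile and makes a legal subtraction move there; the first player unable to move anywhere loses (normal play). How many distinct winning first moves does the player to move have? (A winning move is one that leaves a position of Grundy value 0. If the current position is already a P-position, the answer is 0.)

Pile A, S = {2, 8, 9}:
G(0) = 0
G(1) = mex{} = 0
G(2) = mex{0} = 1
G(3) = mex{0} = 1
G(4) = mex{1} = 0
G(5) = mex{1} = 0
G(6) = mex{0} = 1
G(7) = mex{0} = 1
G(8) = mex{1,0} = 2
G(9) = mex{1,0,0} = 2
G(10) = mex{2,1,0} = 3
G(11) = mex{2,1,1} = 0
G(12) = mex{3,0,1} = 2
G(13) = mex{0,0,0} = 1
G_A(13) = 1.
Pile B, S = {2, 8}:
n :  0  1  2  3  4  5  6  7  8  9 10 11 12
G :  0  0  1  1  0  0  1  1  2  2  0  0  1
G_B(12) = 1.
Combined Grundy value = 1 ⊕ 1 = 0.
A winning move leaves total XOR = 0, i.e. changes one component's Grundy value g to g ⊕ X where X is the current total.
Pile A: target g' = 1⊕0 = 1, but every legal move changes the Grundy value (mex property), so 0 moves.
Pile B: target g' = 1⊕0 = 1, but every legal move changes the Grundy value (mex property), so 0 moves.

0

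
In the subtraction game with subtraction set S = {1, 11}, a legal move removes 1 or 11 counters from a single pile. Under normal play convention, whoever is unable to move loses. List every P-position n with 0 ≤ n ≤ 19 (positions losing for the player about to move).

n :  0  1  2  3  4  5  6  7  8  9 10 11 12 13 14 15 16 17 18 19
G :  0  1  0  1  0  1  0  1  0  1  0  1  0  1  0  1  0  1  0  1
P-positions are exactly the n with G(n) = 0.

0, 2, 4, 6, 8, 10, 12, 14, 16, 18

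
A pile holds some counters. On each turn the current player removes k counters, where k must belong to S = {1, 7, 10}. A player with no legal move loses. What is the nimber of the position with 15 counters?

G(0) = 0
G(1) = mex{0} = 1
G(2) = mex{1} = 0
G(3) = mex{0} = 1
G(4) = mex{1} = 0
G(5) = mex{0} = 1
G(6) = mex{1} = 0
G(7) = mex{0,0} = 1
G(8) = mex{1,1} = 0
G(9) = mex{0,0} = 1
G(10) = mex{1,1,0} = 2
G(11) = mex{2,0,1} = 3
G(12) = mex{3,1,0} = 2
G(13) = mex{2,0,1} = 3
G(14) = mex{3,1,0} = 2
G(15) = mex{2,0,1} = 3

3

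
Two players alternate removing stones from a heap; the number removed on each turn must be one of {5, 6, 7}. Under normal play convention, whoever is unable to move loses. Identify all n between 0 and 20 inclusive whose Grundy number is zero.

G(0) = 0
G(1) = mex{} = 0
G(2) = mex{} = 0
G(3) = mex{} = 0
G(4) = mex{} = 0
G(5) = mex{0} = 1
G(6) = mex{0,0} = 1
G(7) = mex{0,0,0} = 1
G(8) = mex{0,0,0} = 1
G(9) = mex{0,0,0} = 1
G(10) = mex{1,0,0} = 2
G(11) = mex{1,1,0} = 2
G(12) = mex{1,1,1} = 0
G(13) = mex{1,1,1} = 0
G(14) = mex{1,1,1} = 0
G(15) = mex{2,1,1} = 0
G(16) = mex{2,2,1} = 0
G(17) = mex{0,2,2} = 1
G(18) = mex{0,0,2} = 1
G(19) = mex{0,0,0} = 1
G(20) = mex{0,0,0} = 1
P-positions are exactly the n with G(n) = 0.

0, 1, 2, 3, 4, 12, 13, 14, 15, 16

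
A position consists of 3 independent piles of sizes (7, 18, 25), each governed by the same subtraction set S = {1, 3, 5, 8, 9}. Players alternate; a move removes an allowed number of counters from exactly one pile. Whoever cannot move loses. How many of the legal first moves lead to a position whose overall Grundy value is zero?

2

All piles use S = {1, 3, 5, 8, 9}:
G(0) = 0
G(1) = mex{0} = 1
G(2) = mex{1} = 0
G(3) = mex{0,0} = 1
G(4) = mex{1,1} = 0
G(5) = mex{0,0,0} = 1
G(6) = mex{1,1,1} = 0
G(7) = mex{0,0,0} = 1
G(8) = mex{1,1,1,0} = 2
G(9) = mex{2,0,0,1,0} = 3
G(10) = mex{3,1,1,0,1} = 2
G(11) = mex{2,2,0,1,0} = 3
G(12) = mex{3,3,1,0,1} = 2
G(13) = mex{2,2,2,1,0} = 3
G(14) = mex{3,3,3,0,1} = 2
G(15) = mex{2,2,2,1,0} = 3
G(16) = mex{3,3,3,2,1} = 0
G(17) = mex{0,2,2,3,2} = 1
G(18) = mex{1,3,3,2,3} = 0
G(19) = mex{0,0,2,3,2} = 1
G(20) = mex{1,1,3,2,3} = 0
G(21) = mex{0,0,0,3,2} = 1
G(22) = mex{1,1,1,2,3} = 0
G(23) = mex{0,0,0,3,2} = 1
G(24) = mex{1,1,1,0,3} = 2
G(25) = mex{2,0,0,1,0} = 3
Pile A: G(7) = 1.
Pile B: G(18) = 0.
Pile C: G(25) = 3.
Combined Grundy value = 1 ⊕ 0 ⊕ 3 = 2.
A winning move leaves total XOR = 0, i.e. changes one component's Grundy value g to g ⊕ X where X is the current total.
Pile A: need g' = 1⊕2 = 3. Options: 7−1→G=0, 7−3→G=0, 7−5→G=0. Hits: 0.
Pile B: need g' = 0⊕2 = 2. Options: 18−1→G=1, 18−3→G=3, 18−5→G=3, 18−8→G=2, 18−9→G=3. Hits: 1.
Pile C: need g' = 3⊕2 = 1. Options: 25−1→G=2, 25−3→G=0, 25−5→G=0, 25−8→G=1, 25−9→G=0. Hits: 1.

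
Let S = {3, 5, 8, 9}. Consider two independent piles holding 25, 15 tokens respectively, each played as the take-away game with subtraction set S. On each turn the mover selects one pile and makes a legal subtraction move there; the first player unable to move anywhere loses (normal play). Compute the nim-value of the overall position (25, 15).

All piles use S = {3, 5, 8, 9}:
G(0) = 0
G(1) = mex{} = 0
G(2) = mex{} = 0
G(3) = mex{0} = 1
G(4) = mex{0} = 1
G(5) = mex{0,0} = 1
G(6) = mex{1,0} = 2
G(7) = mex{1,0} = 2
G(8) = mex{1,1,0} = 2
G(9) = mex{2,1,0,0} = 3
G(10) = mex{2,1,0,0} = 3
G(11) = mex{2,2,1,0} = 3
G(12) = mex{3,2,1,1} = 0
G(13) = mex{3,2,1,1} = 0
G(14) = mex{3,3,2,1} = 0
G(15) = mex{0,3,2,2} = 1
G(16) = mex{0,3,2,2} = 1
G(17) = mex{0,0,3,2} = 1
G(18) = mex{1,0,3,3} = 2
G(19) = mex{1,0,3,3} = 2
G(20) = mex{1,1,0,3} = 2
G(21) = mex{2,1,0,0} = 3
G(22) = mex{2,1,0,0} = 3
G(23) = mex{2,2,1,0} = 3
G(24) = mex{3,2,1,1} = 0
G(25) = mex{3,2,1,1} = 0
Pile A: G(25) = 0.
Pile B: G(15) = 1.
Combined Grundy value = 0 ⊕ 1 = 1.

1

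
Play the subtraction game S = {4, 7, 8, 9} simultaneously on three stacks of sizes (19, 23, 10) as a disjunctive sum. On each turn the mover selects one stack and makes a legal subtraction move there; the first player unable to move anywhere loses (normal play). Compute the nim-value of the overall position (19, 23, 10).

All stacks use S = {4, 7, 8, 9}:
G(0) = 0
G(1) = mex{} = 0
G(2) = mex{} = 0
G(3) = mex{} = 0
G(4) = mex{0} = 1
G(5) = mex{0} = 1
G(6) = mex{0} = 1
G(7) = mex{0,0} = 1
G(8) = mex{1,0,0} = 2
G(9) = mex{1,0,0,0} = 2
G(10) = mex{1,0,0,0} = 2
G(11) = mex{1,1,0,0} = 2
G(12) = mex{2,1,1,0} = 3
G(13) = mex{2,1,1,1} = 0
G(14) = mex{2,1,1,1} = 0
G(15) = mex{2,2,1,1} = 0
G(16) = mex{3,2,2,1} = 0
G(17) = mex{0,2,2,2} = 1
G(18) = mex{0,2,2,2} = 1
G(19) = mex{0,3,2,2} = 1
G(20) = mex{0,0,3,2} = 1
G(21) = mex{1,0,0,3} = 2
G(22) = mex{1,0,0,0} = 2
G(23) = mex{1,0,0,0} = 2
Stack A: G(19) = 1.
Stack B: G(23) = 2.
Stack C: G(10) = 2.
Combined Grundy value = 1 ⊕ 2 ⊕ 2 = 1.

1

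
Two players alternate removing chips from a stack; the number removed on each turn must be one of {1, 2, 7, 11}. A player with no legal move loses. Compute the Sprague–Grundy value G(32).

G(0) = 0
G(1) = mex{0} = 1
G(2) = mex{1,0} = 2
G(3) = mex{2,1} = 0
G(4) = mex{0,2} = 1
G(5) = mex{1,0} = 2
G(6) = mex{2,1} = 0
G(7) = mex{0,2,0} = 1
G(8) = mex{1,0,1} = 2
G(9) = mex{2,1,2} = 0
G(10) = mex{0,2,0} = 1
G(11) = mex{1,0,1,0} = 2
G(12) = mex{2,1,2,1} = 0
G(13) = mex{0,2,0,2} = 1
G(14) = mex{1,0,1,0} = 2
G(15) = mex{2,1,2,1} = 0
G(16) = mex{0,2,0,2} = 1
G(17) = mex{1,0,1,0} = 2
G(18) = mex{2,1,2,1} = 0
G(19) = mex{0,2,0,2} = 1
G(20) = mex{1,0,1,0} = 2
G(21) = mex{2,1,2,1} = 0
G(22) = mex{0,2,0,2} = 1
G(23) = mex{1,0,1,0} = 2
G(24) = mex{2,1,2,1} = 0
G(25) = mex{0,2,0,2} = 1
G(26) = mex{1,0,1,0} = 2
G(27) = mex{2,1,2,1} = 0
G(28) = mex{0,2,0,2} = 1
G(29) = mex{1,0,1,0} = 2
G(30) = mex{2,1,2,1} = 0
G(31) = mex{0,2,0,2} = 1
G(32) = mex{1,0,1,0} = 2

2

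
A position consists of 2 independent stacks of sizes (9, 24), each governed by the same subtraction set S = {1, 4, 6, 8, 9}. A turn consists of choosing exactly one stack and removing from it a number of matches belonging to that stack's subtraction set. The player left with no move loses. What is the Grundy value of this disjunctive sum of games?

2

All stacks use S = {1, 4, 6, 8, 9}:
G(0) = 0
G(1) = mex{0} = 1
G(2) = mex{1} = 0
G(3) = mex{0} = 1
G(4) = mex{1,0} = 2
G(5) = mex{2,1} = 0
G(6) = mex{0,0,0} = 1
G(7) = mex{1,1,1} = 0
G(8) = mex{0,2,0,0} = 1
G(9) = mex{1,0,1,1,0} = 2
G(10) = mex{2,1,2,0,1} = 3
G(11) = mex{3,0,0,1,0} = 2
G(12) = mex{2,1,1,2,1} = 0
G(13) = mex{0,2,0,0,2} = 1
G(14) = mex{1,3,1,1,0} = 2
G(15) = mex{2,2,2,0,1} = 3
G(16) = mex{3,0,3,1,0} = 2
G(17) = mex{2,1,2,2,1} = 0
G(18) = mex{0,2,0,3,2} = 1
G(19) = mex{1,3,1,2,3} = 0
G(20) = mex{0,2,2,0,2} = 1
G(21) = mex{1,0,3,1,0} = 2
G(22) = mex{2,1,2,2,1} = 0
G(23) = mex{0,0,0,3,2} = 1
G(24) = mex{1,1,1,2,3} = 0
Stack A: G(9) = 2.
Stack B: G(24) = 0.
Combined Grundy value = 2 ⊕ 0 = 2.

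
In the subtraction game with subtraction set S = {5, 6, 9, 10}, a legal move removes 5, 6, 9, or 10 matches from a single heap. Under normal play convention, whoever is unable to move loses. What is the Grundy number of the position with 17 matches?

0

n :  0  1  2  3  4  5  6  7  8  9 10 11 12 13 14 15 16 17
G :  0  0  0  0  0  1  1  1  1  1  2  2  2  2  2  0  0  0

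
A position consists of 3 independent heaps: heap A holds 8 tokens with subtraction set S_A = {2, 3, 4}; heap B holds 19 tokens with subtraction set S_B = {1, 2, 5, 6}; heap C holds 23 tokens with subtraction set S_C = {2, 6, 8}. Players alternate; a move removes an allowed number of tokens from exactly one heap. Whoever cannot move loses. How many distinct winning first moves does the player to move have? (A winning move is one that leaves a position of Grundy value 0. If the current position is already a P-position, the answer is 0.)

2

Heap A, S = {2, 3, 4}:
n : 0 1 2 3 4 5 6 7 8
G : 0 0 1 1 2 2 0 0 1
G_A(8) = 1.
Heap B, S = {1, 2, 5, 6}:
G(0) = 0
G(1) = mex{0} = 1
G(2) = mex{1,0} = 2
G(3) = mex{2,1} = 0
G(4) = mex{0,2} = 1
G(5) = mex{1,0,0} = 2
G(6) = mex{2,1,1,0} = 3
G(7) = mex{3,2,2,1} = 0
G(8) = mex{0,3,0,2} = 1
G(9) = mex{1,0,1,0} = 2
G(10) = mex{2,1,2,1} = 0
G(11) = mex{0,2,3,2} = 1
G(12) = mex{1,0,0,3} = 2
G(13) = mex{2,1,1,0} = 3
G(14) = mex{3,2,2,1} = 0
G(15) = mex{0,3,0,2} = 1
G(16) = mex{1,0,1,0} = 2
G(17) = mex{2,1,2,1} = 0
G(18) = mex{0,2,3,2} = 1
G(19) = mex{1,0,0,3} = 2
G_B(19) = 2.
Heap C, S = {2, 6, 8}:
G(0) = 0
G(1) = mex{} = 0
G(2) = mex{0} = 1
G(3) = mex{0} = 1
G(4) = mex{1} = 0
G(5) = mex{1} = 0
G(6) = mex{0,0} = 1
G(7) = mex{0,0} = 1
G(8) = mex{1,1,0} = 2
G(9) = mex{1,1,0} = 2
G(10) = mex{2,0,1} = 3
G(11) = mex{2,0,1} = 3
G(12) = mex{3,1,0} = 2
G(13) = mex{3,1,0} = 2
G(14) = mex{2,2,1} = 0
G(15) = mex{2,2,1} = 0
G(16) = mex{0,3,2} = 1
G(17) = mex{0,3,2} = 1
G(18) = mex{1,2,3} = 0
G(19) = mex{1,2,3} = 0
G(20) = mex{0,0,2} = 1
G(21) = mex{0,0,2} = 1
G(22) = mex{1,1,0} = 2
G(23) = mex{1,1,0} = 2
G_C(23) = 2.
Combined Grundy value = 1 ⊕ 2 ⊕ 2 = 1.
A winning move leaves total XOR = 0, i.e. changes one component's Grundy value g to g ⊕ X where X is the current total.
Heap A: need g' = 1⊕1 = 0. Options: 8−2→G=0, 8−3→G=2, 8−4→G=2. Hits: 1.
Heap B: need g' = 2⊕1 = 3. Options: 19−1→G=1, 19−2→G=0, 19−5→G=0, 19−6→G=3. Hits: 1.
Heap C: need g' = 2⊕1 = 3. Options: 23−2→G=1, 23−6→G=1, 23−8→G=0. Hits: 0.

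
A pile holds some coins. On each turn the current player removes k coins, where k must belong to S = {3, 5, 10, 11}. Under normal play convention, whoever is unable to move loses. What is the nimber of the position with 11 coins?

1

G(0) = 0
G(1) = mex{} = 0
G(2) = mex{} = 0
G(3) = mex{0} = 1
G(4) = mex{0} = 1
G(5) = mex{0,0} = 1
G(6) = mex{1,0} = 2
G(7) = mex{1,0} = 2
G(8) = mex{1,1} = 0
G(9) = mex{2,1} = 0
G(10) = mex{2,1,0} = 3
G(11) = mex{0,2,0,0} = 1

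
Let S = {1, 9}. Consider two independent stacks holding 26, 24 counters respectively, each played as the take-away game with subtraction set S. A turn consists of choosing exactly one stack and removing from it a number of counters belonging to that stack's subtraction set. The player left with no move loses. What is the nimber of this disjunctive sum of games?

0

All stacks use S = {1, 9}:
n :  0  1  2  3  4  5  6  7  8  9 10 11 12 13 14 15 16 17 18 19 20 21 22 23 24 25 26
G :  0  1  0  1  0  1  0  1  0  1  0  1  0  1  0  1  0  1  0  1  0  1  0  1  0  1  0
Stack A: G(26) = 0.
Stack B: G(24) = 0.
Combined Grundy value = 0 ⊕ 0 = 0.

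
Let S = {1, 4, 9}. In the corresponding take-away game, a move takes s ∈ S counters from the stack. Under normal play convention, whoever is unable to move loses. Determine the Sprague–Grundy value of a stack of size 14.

2

G(0) = 0
G(1) = mex{0} = 1
G(2) = mex{1} = 0
G(3) = mex{0} = 1
G(4) = mex{1,0} = 2
G(5) = mex{2,1} = 0
G(6) = mex{0,0} = 1
G(7) = mex{1,1} = 0
G(8) = mex{0,2} = 1
G(9) = mex{1,0,0} = 2
G(10) = mex{2,1,1} = 0
G(11) = mex{0,0,0} = 1
G(12) = mex{1,1,1} = 0
G(13) = mex{0,2,2} = 1
G(14) = mex{1,0,0} = 2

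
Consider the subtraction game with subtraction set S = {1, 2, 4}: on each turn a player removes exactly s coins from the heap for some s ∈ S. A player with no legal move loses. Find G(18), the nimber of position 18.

0

G(0) = 0
G(1) = mex{0} = 1
G(2) = mex{1,0} = 2
G(3) = mex{2,1} = 0
G(4) = mex{0,2,0} = 1
G(5) = mex{1,0,1} = 2
G(6) = mex{2,1,2} = 0
G(7) = mex{0,2,0} = 1
G(8) = mex{1,0,1} = 2
G(9) = mex{2,1,2} = 0
G(10) = mex{0,2,0} = 1
G(11) = mex{1,0,1} = 2
G(12) = mex{2,1,2} = 0
G(13) = mex{0,2,0} = 1
G(14) = mex{1,0,1} = 2
G(15) = mex{2,1,2} = 0
G(16) = mex{0,2,0} = 1
G(17) = mex{1,0,1} = 2
G(18) = mex{2,1,2} = 0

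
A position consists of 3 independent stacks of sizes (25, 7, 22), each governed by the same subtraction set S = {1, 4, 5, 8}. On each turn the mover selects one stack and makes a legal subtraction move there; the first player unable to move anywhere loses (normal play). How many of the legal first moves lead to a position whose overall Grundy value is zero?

All stacks use S = {1, 4, 5, 8}:
n :  0  1  2  3  4  5  6  7  8  9 10 11 12 13 14 15 16 17 18 19 20 21 22 23 24 25
G :  0  1  0  1  2  3  2  3  4  0  1  0  1  2  3  2  3  4  0  1  0  1  2  3  2  3
Stack A: G(25) = 3.
Stack B: G(7) = 3.
Stack C: G(22) = 2.
Combined Grundy value = 3 ⊕ 3 ⊕ 2 = 2.
A winning move leaves total XOR = 0, i.e. changes one component's Grundy value g to g ⊕ X where X is the current total.
Stack A: need g' = 3⊕2 = 1. Options: 25−1→G=2, 25−4→G=1, 25−5→G=0, 25−8→G=4. Hits: 1.
Stack B: need g' = 3⊕2 = 1. Options: 7−1→G=2, 7−4→G=1, 7−5→G=0. Hits: 1.
Stack C: need g' = 2⊕2 = 0. Options: 22−1→G=1, 22−4→G=0, 22−5→G=4, 22−8→G=3. Hits: 1.

3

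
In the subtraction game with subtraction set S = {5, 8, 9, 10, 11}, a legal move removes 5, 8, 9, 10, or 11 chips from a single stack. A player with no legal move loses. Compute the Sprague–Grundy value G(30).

2

n :  0  1  2  3  4  5  6  7  8  9 10 11 12 13 14 15 16 17 18 19 20 21 22 23 24 25 26 27 28 29 30
G :  0  0  0  0  0  1  1  1  1  1  2  2  2  2  2  3  0  0  0  0  0  1  1  1  1  1  2  2  2  2  2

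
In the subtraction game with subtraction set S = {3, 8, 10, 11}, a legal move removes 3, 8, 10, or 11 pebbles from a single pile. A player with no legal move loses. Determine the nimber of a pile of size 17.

n :  0  1  2  3  4  5  6  7  8  9 10 11 12 13 14 15 16 17
G :  0  0  0  1  1  1  0  0  2  1  1  3  2  2  2  3  3  3

3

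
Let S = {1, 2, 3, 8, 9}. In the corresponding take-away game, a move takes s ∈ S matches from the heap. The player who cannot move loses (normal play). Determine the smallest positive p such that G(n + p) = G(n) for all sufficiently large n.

10

G(0) = 0
G(1) = mex{0} = 1
G(2) = mex{1,0} = 2
G(3) = mex{2,1,0} = 3
G(4) = mex{3,2,1} = 0
G(5) = mex{0,3,2} = 1
G(6) = mex{1,0,3} = 2
G(7) = mex{2,1,0} = 3
G(8) = mex{3,2,1,0} = 4
G(9) = mex{4,3,2,1,0} = 5
G(10) = mex{5,4,3,2,1} = 0
G(11) = mex{0,5,4,3,2} = 1
G(12) = mex{1,0,5,0,3} = 2
G(13) = mex{2,1,0,1,0} = 3
G(14) = mex{3,2,1,2,1} = 0
G(15) = mex{0,3,2,3,2} = 1
G(16) = mex{1,0,3,4,3} = 2
G(17) = mex{2,1,0,5,4} = 3
G(18) = mex{3,2,1,0,5} = 4
G(19) = mex{4,3,2,1,0} = 5
G(20) = mex{5,4,3,2,1} = 0
G(21) = mex{0,5,4,3,2} = 1
G(n+10) = G(n) holds for n = 0,…,8 (a full window of length max(S) = 9), so the sequence is purely periodic with period 10.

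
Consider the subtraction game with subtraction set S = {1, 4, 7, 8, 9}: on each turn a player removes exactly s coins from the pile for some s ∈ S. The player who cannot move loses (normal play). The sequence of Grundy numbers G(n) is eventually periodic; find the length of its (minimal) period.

n :  0  1  2  3  4  5  6  7  8  9 10 11 12 13 14 15 16 17 18 19 20 21 22 23 24 25 26 27 28 29 30 31
G :  0  1  0  1  2  0  1  2  3  2  3  4  5  3  4  0  1  0  1  2  0  1  2  3  2  3  4  5  3  4  0  1
G(n+15) = G(n) holds for n = 0,…,8 (a full window of length max(S) = 9), so the sequence is purely periodic with period 15.

15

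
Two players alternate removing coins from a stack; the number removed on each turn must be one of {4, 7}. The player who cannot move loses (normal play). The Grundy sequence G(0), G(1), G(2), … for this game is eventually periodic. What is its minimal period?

11

n :  0  1  2  3  4  5  6  7  8  9 10 11 12 13 14 15 16 17 18 19 20 21 22 23
G :  0  0  0  0  1  1  1  1  2  2  2  0  0  0  0  1  1  1  1  2  2  2  0  0
G(n+11) = G(n) holds for n = 0,…,6 (a full window of length max(S) = 7), so the sequence is purely periodic with period 11.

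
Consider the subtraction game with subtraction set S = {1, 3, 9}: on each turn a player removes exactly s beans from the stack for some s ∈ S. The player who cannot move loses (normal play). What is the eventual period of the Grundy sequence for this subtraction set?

n :  0  1  2  3  4  5  6  7  8  9 10 11 12 13 14
G :  0  1  0  1  0  1  0  1  0  1  0  1  0  1  0
G(n+2) = G(n) holds for n = 0,…,8 (a full window of length max(S) = 9), so the sequence is purely periodic with period 2.

2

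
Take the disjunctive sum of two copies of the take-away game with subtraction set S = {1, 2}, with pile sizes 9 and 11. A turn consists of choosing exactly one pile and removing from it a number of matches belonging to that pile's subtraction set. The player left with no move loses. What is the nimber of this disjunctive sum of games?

2

All piles use S = {1, 2}:
G(0) = 0
G(1) = mex{0} = 1
G(2) = mex{1,0} = 2
G(3) = mex{2,1} = 0
G(4) = mex{0,2} = 1
G(5) = mex{1,0} = 2
G(6) = mex{2,1} = 0
G(7) = mex{0,2} = 1
G(8) = mex{1,0} = 2
G(9) = mex{2,1} = 0
G(10) = mex{0,2} = 1
G(11) = mex{1,0} = 2
Pile A: G(9) = 0.
Pile B: G(11) = 2.
Combined Grundy value = 0 ⊕ 2 = 2.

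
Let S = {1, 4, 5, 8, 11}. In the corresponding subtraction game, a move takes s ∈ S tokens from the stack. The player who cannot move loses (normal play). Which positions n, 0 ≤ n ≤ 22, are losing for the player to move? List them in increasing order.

G(0) = 0
G(1) = mex{0} = 1
G(2) = mex{1} = 0
G(3) = mex{0} = 1
G(4) = mex{1,0} = 2
G(5) = mex{2,1,0} = 3
G(6) = mex{3,0,1} = 2
G(7) = mex{2,1,0} = 3
G(8) = mex{3,2,1,0} = 4
G(9) = mex{4,3,2,1} = 0
G(10) = mex{0,2,3,0} = 1
G(11) = mex{1,3,2,1,0} = 4
G(12) = mex{4,4,3,2,1} = 0
G(13) = mex{0,0,4,3,0} = 1
G(14) = mex{1,1,0,2,1} = 3
G(15) = mex{3,4,1,3,2} = 0
G(16) = mex{0,0,4,4,3} = 1
G(17) = mex{1,1,0,0,2} = 3
G(18) = mex{3,3,1,1,3} = 0
G(19) = mex{0,0,3,4,4} = 1
G(20) = mex{1,1,0,0,0} = 2
G(21) = mex{2,3,1,1,1} = 0
G(22) = mex{0,0,3,3,4} = 1
P-positions are exactly the n with G(n) = 0.

0, 2, 9, 12, 15, 18, 21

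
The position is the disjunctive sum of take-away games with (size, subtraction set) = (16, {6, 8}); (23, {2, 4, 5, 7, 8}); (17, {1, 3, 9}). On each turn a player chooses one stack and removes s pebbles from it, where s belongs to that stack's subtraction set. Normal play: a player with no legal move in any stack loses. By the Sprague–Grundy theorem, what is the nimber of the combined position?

0

Stack A, S = {6, 8}:
G(0) = 0
G(1) = mex{} = 0
G(2) = mex{} = 0
G(3) = mex{} = 0
G(4) = mex{} = 0
G(5) = mex{} = 0
G(6) = mex{0} = 1
G(7) = mex{0} = 1
G(8) = mex{0,0} = 1
G(9) = mex{0,0} = 1
G(10) = mex{0,0} = 1
G(11) = mex{0,0} = 1
G(12) = mex{1,0} = 2
G(13) = mex{1,0} = 2
G(14) = mex{1,1} = 0
G(15) = mex{1,1} = 0
G(16) = mex{1,1} = 0
G_A(16) = 0.
Stack B, S = {2, 4, 5, 7, 8}:
G(0) = 0
G(1) = mex{} = 0
G(2) = mex{0} = 1
G(3) = mex{0} = 1
G(4) = mex{1,0} = 2
G(5) = mex{1,0,0} = 2
G(6) = mex{2,1,0} = 3
G(7) = mex{2,1,1,0} = 3
G(8) = mex{3,2,1,0,0} = 4
G(9) = mex{3,2,2,1,0} = 4
G(10) = mex{4,3,2,1,1} = 0
G(11) = mex{4,3,3,2,1} = 0
G(12) = mex{0,4,3,2,2} = 1
G(13) = mex{0,4,4,3,2} = 1
G(14) = mex{1,0,4,3,3} = 2
G(15) = mex{1,0,0,4,3} = 2
G(16) = mex{2,1,0,4,4} = 3
G(17) = mex{2,1,1,0,4} = 3
G(18) = mex{3,2,1,0,0} = 4
G(19) = mex{3,2,2,1,0} = 4
G(20) = mex{4,3,2,1,1} = 0
G(21) = mex{4,3,3,2,1} = 0
G(22) = mex{0,4,3,2,2} = 1
G(23) = mex{0,4,4,3,2} = 1
G_B(23) = 1.
Stack C, S = {1, 3, 9}:
G(0) = 0
G(1) = mex{0} = 1
G(2) = mex{1} = 0
G(3) = mex{0,0} = 1
G(4) = mex{1,1} = 0
G(5) = mex{0,0} = 1
G(6) = mex{1,1} = 0
G(7) = mex{0,0} = 1
G(8) = mex{1,1} = 0
G(9) = mex{0,0,0} = 1
G(10) = mex{1,1,1} = 0
G(11) = mex{0,0,0} = 1
G(12) = mex{1,1,1} = 0
G(13) = mex{0,0,0} = 1
G(14) = mex{1,1,1} = 0
G(15) = mex{0,0,0} = 1
G(16) = mex{1,1,1} = 0
G(17) = mex{0,0,0} = 1
G_C(17) = 1.
Combined Grundy value = 0 ⊕ 1 ⊕ 1 = 0.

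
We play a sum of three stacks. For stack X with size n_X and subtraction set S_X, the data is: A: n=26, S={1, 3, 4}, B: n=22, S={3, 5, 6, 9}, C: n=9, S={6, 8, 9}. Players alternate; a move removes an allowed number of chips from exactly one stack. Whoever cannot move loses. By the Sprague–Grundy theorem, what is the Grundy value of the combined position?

Stack A, S = {1, 3, 4}:
n :  0  1  2  3  4  5  6  7  8  9 10 11 12 13 14 15 16 17 18 19 20 21 22 23 24 25 26
G :  0  1  0  1  2  3  2  0  1  0  1  2  3  2  0  1  0  1  2  3  2  0  1  0  1  2  3
G_A(26) = 3.
Stack B, S = {3, 5, 6, 9}:
G(0) = 0
G(1) = mex{} = 0
G(2) = mex{} = 0
G(3) = mex{0} = 1
G(4) = mex{0} = 1
G(5) = mex{0,0} = 1
G(6) = mex{1,0,0} = 2
G(7) = mex{1,0,0} = 2
G(8) = mex{1,1,0} = 2
G(9) = mex{2,1,1,0} = 3
G(10) = mex{2,1,1,0} = 3
G(11) = mex{2,2,1,0} = 3
G(12) = mex{3,2,2,1} = 0
G(13) = mex{3,2,2,1} = 0
G(14) = mex{3,3,2,1} = 0
G(15) = mex{0,3,3,2} = 1
G(16) = mex{0,3,3,2} = 1
G(17) = mex{0,0,3,2} = 1
G(18) = mex{1,0,0,3} = 2
G(19) = mex{1,0,0,3} = 2
G(20) = mex{1,1,0,3} = 2
G(21) = mex{2,1,1,0} = 3
G(22) = mex{2,1,1,0} = 3
G_B(22) = 3.
Stack C, S = {6, 8, 9}:
n : 0 1 2 3 4 5 6 7 8 9
G : 0 0 0 0 0 0 1 1 1 1
G_C(9) = 1.
Combined Grundy value = 3 ⊕ 3 ⊕ 1 = 1.

1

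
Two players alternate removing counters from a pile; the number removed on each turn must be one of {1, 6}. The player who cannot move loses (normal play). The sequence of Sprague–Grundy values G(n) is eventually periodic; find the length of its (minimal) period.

n :  0  1  2  3  4  5  6  7  8  9 10 11 12 13 14 15
G :  0  1  0  1  0  1  2  0  1  0  1  0  1  2  0  1
G(n+7) = G(n) holds for n = 0,…,5 (a full window of length max(S) = 6), so the sequence is purely periodic with period 7.

7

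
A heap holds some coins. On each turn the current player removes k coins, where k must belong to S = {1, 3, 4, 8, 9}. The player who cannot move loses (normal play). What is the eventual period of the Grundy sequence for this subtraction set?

12

G(0) = 0
G(1) = mex{0} = 1
G(2) = mex{1} = 0
G(3) = mex{0,0} = 1
G(4) = mex{1,1,0} = 2
G(5) = mex{2,0,1} = 3
G(6) = mex{3,1,0} = 2
G(7) = mex{2,2,1} = 0
G(8) = mex{0,3,2,0} = 1
G(9) = mex{1,2,3,1,0} = 4
G(10) = mex{4,0,2,0,1} = 3
G(11) = mex{3,1,0,1,0} = 2
G(12) = mex{2,4,1,2,1} = 0
G(13) = mex{0,3,4,3,2} = 1
G(14) = mex{1,2,3,2,3} = 0
G(15) = mex{0,0,2,0,2} = 1
G(16) = mex{1,1,0,1,0} = 2
G(17) = mex{2,0,1,4,1} = 3
G(18) = mex{3,1,0,3,4} = 2
G(19) = mex{2,2,1,2,3} = 0
G(20) = mex{0,3,2,0,2} = 1
G(21) = mex{1,2,3,1,0} = 4
G(22) = mex{4,0,2,0,1} = 3
G(23) = mex{3,1,0,1,0} = 2
G(24) = mex{2,4,1,2,1} = 0
G(25) = mex{0,3,4,3,2} = 1
G(n+12) = G(n) holds for n = 0,…,8 (a full window of length max(S) = 9), so the sequence is purely periodic with period 12.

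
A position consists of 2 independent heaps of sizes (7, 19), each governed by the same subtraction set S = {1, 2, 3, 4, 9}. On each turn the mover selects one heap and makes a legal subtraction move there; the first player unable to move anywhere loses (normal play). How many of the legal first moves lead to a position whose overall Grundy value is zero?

All heaps use S = {1, 2, 3, 4, 9}:
n :  0  1  2  3  4  5  6  7  8  9 10 11 12 13 14 15 16 17 18 19
G :  0  1  2  3  4  0  1  2  3  4  0  1  2  3  4  0  1  2  3  4
Heap A: G(7) = 2.
Heap B: G(19) = 4.
Combined Grundy value = 2 ⊕ 4 = 6.
A winning move leaves total XOR = 0, i.e. changes one component's Grundy value g to g ⊕ X where X is the current total.
Heap A: need g' = 2⊕6 = 4. Options: 7−1→G=1, 7−2→G=0, 7−3→G=4, 7−4→G=3. Hits: 1.
Heap B: need g' = 4⊕6 = 2. Options: 19−1→G=3, 19−2→G=2, 19−3→G=1, 19−4→G=0, 19−9→G=0. Hits: 1.

2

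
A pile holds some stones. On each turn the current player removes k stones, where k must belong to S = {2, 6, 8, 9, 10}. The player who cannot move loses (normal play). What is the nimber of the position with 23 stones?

n :  0  1  2  3  4  5  6  7  8  9 10 11 12 13 14 15 16 17 18 19 20 21 22 23
G :  0  0  1  1  0  0  1  1  2  2  3  3  2  2  3  3  0  0  1  1  0  0  1  1

1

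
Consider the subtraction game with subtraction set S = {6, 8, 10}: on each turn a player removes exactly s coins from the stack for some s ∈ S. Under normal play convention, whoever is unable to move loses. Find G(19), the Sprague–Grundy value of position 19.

G(0) = 0
G(1) = mex{} = 0
G(2) = mex{} = 0
G(3) = mex{} = 0
G(4) = mex{} = 0
G(5) = mex{} = 0
G(6) = mex{0} = 1
G(7) = mex{0} = 1
G(8) = mex{0,0} = 1
G(9) = mex{0,0} = 1
G(10) = mex{0,0,0} = 1
G(11) = mex{0,0,0} = 1
G(12) = mex{1,0,0} = 2
G(13) = mex{1,0,0} = 2
G(14) = mex{1,1,0} = 2
G(15) = mex{1,1,0} = 2
G(16) = mex{1,1,1} = 0
G(17) = mex{1,1,1} = 0
G(18) = mex{2,1,1} = 0
G(19) = mex{2,1,1} = 0

0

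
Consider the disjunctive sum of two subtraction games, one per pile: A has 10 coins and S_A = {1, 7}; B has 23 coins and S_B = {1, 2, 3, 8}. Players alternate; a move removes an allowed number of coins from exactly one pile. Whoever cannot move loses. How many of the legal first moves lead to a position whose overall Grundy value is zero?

Pile A, S = {1, 7}:
n :  0  1  2  3  4  5  6  7  8  9 10
G :  0  1  0  1  0  1  0  1  0  1  0
G_A(10) = 0.
Pile B, S = {1, 2, 3, 8}:
n :  0  1  2  3  4  5  6  7  8  9 10 11 12 13 14 15 16 17 18 19 20 21 22 23
G :  0  1  2  3  0  1  2  3  4  0  1  2  3  0  1  2  3  4  0  1  2  3  0  1
G_B(23) = 1.
Combined Grundy value = 0 ⊕ 1 = 1.
A winning move leaves total XOR = 0, i.e. changes one component's Grundy value g to g ⊕ X where X is the current total.
Pile A: need g' = 0⊕1 = 1. Options: 10−1→G=1, 10−7→G=1. Hits: 2.
Pile B: need g' = 1⊕1 = 0. Options: 23−1→G=0, 23−2→G=3, 23−3→G=2, 23−8→G=2. Hits: 1.

3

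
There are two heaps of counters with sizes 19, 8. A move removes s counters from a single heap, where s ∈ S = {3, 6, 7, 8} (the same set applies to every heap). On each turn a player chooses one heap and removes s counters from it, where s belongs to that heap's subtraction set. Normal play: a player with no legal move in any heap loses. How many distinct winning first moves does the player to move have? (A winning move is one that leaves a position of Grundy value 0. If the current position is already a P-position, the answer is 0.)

0

All heaps use S = {3, 6, 7, 8}:
n :  0  1  2  3  4  5  6  7  8  9 10 11 12 13 14 15 16 17 18 19
G :  0  0  0  1  1  1  2  2  2  3  3  0  0  0  1  1  1  2  2  2
Heap A: G(19) = 2.
Heap B: G(8) = 2.
Combined Grundy value = 2 ⊕ 2 = 0.
A winning move leaves total XOR = 0, i.e. changes one component's Grundy value g to g ⊕ X where X is the current total.
Heap A: target g' = 2⊕0 = 2, but every legal move changes the Grundy value (mex property), so 0 moves.
Heap B: target g' = 2⊕0 = 2, but every legal move changes the Grundy value (mex property), so 0 moves.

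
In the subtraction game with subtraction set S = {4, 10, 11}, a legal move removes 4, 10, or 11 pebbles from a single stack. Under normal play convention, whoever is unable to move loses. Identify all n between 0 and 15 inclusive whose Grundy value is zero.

G(0) = 0
G(1) = mex{} = 0
G(2) = mex{} = 0
G(3) = mex{} = 0
G(4) = mex{0} = 1
G(5) = mex{0} = 1
G(6) = mex{0} = 1
G(7) = mex{0} = 1
G(8) = mex{1} = 0
G(9) = mex{1} = 0
G(10) = mex{1,0} = 2
G(11) = mex{1,0,0} = 2
G(12) = mex{0,0,0} = 1
G(13) = mex{0,0,0} = 1
G(14) = mex{2,1,0} = 3
G(15) = mex{2,1,1} = 0
P-positions are exactly the n with G(n) = 0.

0, 1, 2, 3, 8, 9, 15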